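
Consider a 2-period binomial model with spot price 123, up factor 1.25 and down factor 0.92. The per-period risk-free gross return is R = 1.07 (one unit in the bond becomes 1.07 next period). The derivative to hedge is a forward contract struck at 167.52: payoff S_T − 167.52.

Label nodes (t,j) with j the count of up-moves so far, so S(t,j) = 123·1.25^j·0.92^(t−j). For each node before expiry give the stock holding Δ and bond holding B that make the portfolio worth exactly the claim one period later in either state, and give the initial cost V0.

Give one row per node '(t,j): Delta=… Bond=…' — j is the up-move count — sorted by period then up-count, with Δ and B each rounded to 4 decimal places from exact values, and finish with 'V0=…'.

Since d<R<u, set p* = (R−d)/(u−d) = 0.4545; price each node as the discounted p*-expectation of its children.
Terminal values V(2,·): V(2,0)=-63.4128, V(2,1)=-26.0700, V(2,2)=24.6675
  t=1,j=0: stock 113.1600 → up 141.4500 (V=-26.0700), down 104.1072 (V=-63.4128). Price -43.4007; hedge Δ=1.0000, bond B=-156.5607.
  t=1,j=1: stock 153.7500 → up 192.1875 (V=24.6675), down 141.4500 (V=-26.0700). Price -2.8107; hedge Δ=1.0000, bond B=-156.5607.
  t=0,j=0: stock 123.0000 → up 153.7500 (V=-2.8107), down 113.1600 (V=-43.4007). Price -23.3185; hedge Δ=1.0000, bond B=-146.3185.
The time-0 hedge costs -23.3185, which is the no-arbitrage price.

(0,0): Delta=1.0000 Bond=-146.3185
(1,0): Delta=1.0000 Bond=-156.5607
(1,1): Delta=1.0000 Bond=-156.5607
V0=-23.3185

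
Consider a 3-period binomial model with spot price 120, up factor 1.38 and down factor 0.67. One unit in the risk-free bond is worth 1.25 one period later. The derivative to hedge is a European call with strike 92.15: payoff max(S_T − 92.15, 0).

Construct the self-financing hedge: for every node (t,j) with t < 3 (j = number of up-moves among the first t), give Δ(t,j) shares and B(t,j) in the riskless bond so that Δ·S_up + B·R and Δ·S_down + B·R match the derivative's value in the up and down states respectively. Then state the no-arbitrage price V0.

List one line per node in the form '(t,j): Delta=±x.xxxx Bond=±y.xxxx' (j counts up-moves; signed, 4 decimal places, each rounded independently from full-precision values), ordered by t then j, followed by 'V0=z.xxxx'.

(0,0): Delta=0.9503 Bond=-40.2964
(1,0): Delta=0.6979 Bond=-30.0772
(1,1): Delta=0.9778 Bond=-54.9190
(2,0): Delta=0.0000 Bond=0.0000
(2,1): Delta=0.7739 Bond=-46.0233
(2,2): Delta=1.0000 Bond=-73.7200
V0=73.7447

The replicating-portfolio and risk-neutral prices coincide; use p* = (1.25−0.67)/(1.38−0.67) = 0.8169 for the latter.
Terminal values V(3,·): V(3,0)=0.0000, V(3,1)=0.0000, V(3,2)=60.9638, V(3,3)=223.2186
Node (2,0) S=53.8680: V=(p*·0.0000+(1−p*)·0.0000)/1.25=0.0000; Δ=(0.0000−0.0000)/(74.3378−36.0916)=0.0000; B=V−Δ·S=0.0000
Node (2,1) S=110.9520: V=(p*·60.9638+(1−p*)·0.0000)/1.25=39.8411; Δ=(60.9638−0.0000)/(153.1138−74.3378)=0.7739; B=V−Δ·S=-46.0233
Node (2,2) S=228.5280: V=(p*·223.2186+(1−p*)·60.9638)/1.25=154.8080; Δ=(223.2186−60.9638)/(315.3686−153.1138)=1.0000; B=V−Δ·S=-73.7200
Node (1,0) S=80.4000: V=(p*·39.8411+(1−p*)·0.0000)/1.25=26.0370; Δ=(39.8411−0.0000)/(110.9520−53.8680)=0.6979; B=V−Δ·S=-30.0772
Node (1,1) S=165.6000: V=(p*·154.8080+(1−p*)·39.8411)/1.25=107.0062; Δ=(154.8080−39.8411)/(228.5280−110.9520)=0.9778; B=V−Δ·S=-54.9190
Node (0,0) S=120.0000: V=(p*·107.0062+(1−p*)·26.0370)/1.25=73.7447; Δ=(107.0062−26.0370)/(165.6000−80.4000)=0.9503; B=V−Δ·S=-40.2964
Each (Δ,B) replicates both successor values, so the strategy is self-financing and V0 is arbitrage-free.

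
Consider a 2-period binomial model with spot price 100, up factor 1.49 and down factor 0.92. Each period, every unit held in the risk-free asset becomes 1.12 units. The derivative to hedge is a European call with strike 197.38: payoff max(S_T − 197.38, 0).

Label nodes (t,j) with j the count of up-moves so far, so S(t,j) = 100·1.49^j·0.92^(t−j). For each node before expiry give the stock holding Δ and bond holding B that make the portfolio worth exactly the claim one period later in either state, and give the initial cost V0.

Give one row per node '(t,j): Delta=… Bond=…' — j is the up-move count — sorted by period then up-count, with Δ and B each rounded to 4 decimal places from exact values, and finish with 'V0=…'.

(0,0): Delta=0.1354 Bond=-11.1198
(1,0): Delta=0.0000 Bond=0.0000
(1,1): Delta=0.2900 Bond=-35.4944
V0=2.4173

The replicating-portfolio and risk-neutral prices coincide; use p* = (1.12−0.92)/(1.49−0.92) = 0.3509 for the latter.
Terminal payoffs: V(2,0)=0.0000, V(2,1)=0.0000, V(2,2)=24.6300
Node (1,0) S=92.0000: V=(p*·0.0000+(1−p*)·0.0000)/1.12=0.0000; Δ=(0.0000−0.0000)/(137.0800−84.6400)=0.0000; B=V−Δ·S=0.0000
Node (1,1) S=149.0000: V=(p*·24.6300+(1−p*)·0.0000)/1.12=7.7162; Δ=(24.6300−0.0000)/(222.0100−137.0800)=0.2900; B=V−Δ·S=-35.4944
Node (0,0) S=100.0000: V=(p*·7.7162+(1−p*)·0.0000)/1.12=2.4173; Δ=(7.7162−0.0000)/(149.0000−92.0000)=0.1354; B=V−Δ·S=-11.1198
Each (Δ,B) replicates both successor values, so the strategy is self-financing and V0 is arbitrage-free.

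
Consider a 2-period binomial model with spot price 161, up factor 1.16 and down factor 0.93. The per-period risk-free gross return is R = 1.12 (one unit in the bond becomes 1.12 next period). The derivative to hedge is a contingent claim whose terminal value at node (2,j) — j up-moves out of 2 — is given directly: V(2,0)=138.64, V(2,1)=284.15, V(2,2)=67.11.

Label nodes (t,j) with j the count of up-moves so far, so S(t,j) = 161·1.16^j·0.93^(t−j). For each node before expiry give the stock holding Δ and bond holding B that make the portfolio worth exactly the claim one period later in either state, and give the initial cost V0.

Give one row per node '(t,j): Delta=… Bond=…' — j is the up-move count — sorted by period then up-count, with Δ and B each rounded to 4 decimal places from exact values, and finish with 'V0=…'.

Since d<R<u, set p* = (R−d)/(u−d) = 0.8261; price each node as the discounted p*-expectation of its children.
Terminal payoffs: V(2,0)=138.6400, V(2,1)=284.1500, V(2,2)=67.1100
(1,0): S=149.7300. Δ = (V_up−V_dn)/(S_up−S_dn) = (284.1500−138.6400)/(173.6868−139.2489) = 4.2253. V = [p*·284.1500 + (1−p*)·138.6400]/1.12 = 231.1106. B = V − Δ·S = -401.5415.
(1,1): S=186.7600. Δ = (V_up−V_dn)/(S_up−S_dn) = (67.1100−284.1500)/(216.6416−173.6868) = -5.0528. V = [p*·67.1100 + (1−p*)·284.1500]/1.12 = 93.6215. B = V − Δ·S = 1037.2737.
(0,0): S=161.0000. Δ = (V_up−V_dn)/(S_up−S_dn) = (93.6215−231.1106)/(186.7600−149.7300) = -3.7129. V = [p*·93.6215 + (1−p*)·231.1106]/1.12 = 104.9399. B = V − Δ·S = 702.7187.
Check: Δ(0,0)·S0 + B(0,0) = 104.9399 = V0.

(0,0): Delta=-3.7129 Bond=702.7187
(1,0): Delta=4.2253 Bond=-401.5415
(1,1): Delta=-5.0528 Bond=1037.2737
V0=104.9399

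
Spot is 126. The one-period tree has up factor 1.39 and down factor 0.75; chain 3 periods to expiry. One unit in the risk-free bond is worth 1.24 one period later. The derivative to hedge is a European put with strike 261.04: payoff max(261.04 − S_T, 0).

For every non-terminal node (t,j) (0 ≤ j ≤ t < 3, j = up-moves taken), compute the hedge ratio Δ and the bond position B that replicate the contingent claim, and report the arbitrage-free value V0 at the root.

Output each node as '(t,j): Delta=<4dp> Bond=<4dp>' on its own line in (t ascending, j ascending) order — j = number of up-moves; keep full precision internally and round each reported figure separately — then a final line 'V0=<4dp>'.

(0,0): Delta=-0.6343 Bond=109.0447
(1,0): Delta=-1.0000 Bond=169.7711
(1,1): Delta=-0.5739 Bond=124.6371
(2,0): Delta=-1.0000 Bond=210.5161
(2,1): Delta=-1.0000 Bond=210.5161
(2,2): Delta=-0.5036 Bond=137.4176
V0=29.1189

Since d<R<u, set p* = (R−d)/(u−d) = 0.7656; price each node as the discounted p*-expectation of its children.
Terminal values V(3,·): V(3,0)=207.8838, V(3,1)=162.5238, V(3,2)=78.4566, V(3,3)=0.0000
(2,0): S=70.8750. Δ = (V_up−V_dn)/(S_up−S_dn) = (162.5238−207.8838)/(98.5162−53.1562) = -1.0000. V = [p*·162.5238 + (1−p*)·207.8838]/1.24 = 139.6411. B = V − Δ·S = 210.5161.
(2,1): S=131.3550. Δ = (V_up−V_dn)/(S_up−S_dn) = (78.4566−162.5238)/(182.5834−98.5162) = -1.0000. V = [p*·78.4566 + (1−p*)·162.5238]/1.24 = 79.1611. B = V − Δ·S = 210.5161.
(2,2): S=243.4446. Δ = (V_up−V_dn)/(S_up−S_dn) = (0.0000−78.4566)/(338.3880−182.5834) = -0.5036. V = [p*·0.0000 + (1−p*)·78.4566]/1.24 = 14.8292. B = V − Δ·S = 137.4176.
(1,0): S=94.5000. Δ = (V_up−V_dn)/(S_up−S_dn) = (79.1611−139.6411)/(131.3550−70.8750) = -1.0000. V = [p*·79.1611 + (1−p*)·139.6411]/1.24 = 75.2711. B = V − Δ·S = 169.7711.
(1,1): S=175.1400. Δ = (V_up−V_dn)/(S_up−S_dn) = (14.8292−79.1611)/(243.4446−131.3550) = -0.5739. V = [p*·14.8292 + (1−p*)·79.1611]/1.24 = 24.1186. B = V − Δ·S = 124.6371.
(0,0): S=126.0000. Δ = (V_up−V_dn)/(S_up−S_dn) = (24.1186−75.2711)/(175.1400−94.5000) = -0.6343. V = [p*·24.1186 + (1−p*)·75.2711]/1.24 = 29.1189. B = V − Δ·S = 109.0447.
Root portfolio cost Δ·126+B reproduces V0=29.1189.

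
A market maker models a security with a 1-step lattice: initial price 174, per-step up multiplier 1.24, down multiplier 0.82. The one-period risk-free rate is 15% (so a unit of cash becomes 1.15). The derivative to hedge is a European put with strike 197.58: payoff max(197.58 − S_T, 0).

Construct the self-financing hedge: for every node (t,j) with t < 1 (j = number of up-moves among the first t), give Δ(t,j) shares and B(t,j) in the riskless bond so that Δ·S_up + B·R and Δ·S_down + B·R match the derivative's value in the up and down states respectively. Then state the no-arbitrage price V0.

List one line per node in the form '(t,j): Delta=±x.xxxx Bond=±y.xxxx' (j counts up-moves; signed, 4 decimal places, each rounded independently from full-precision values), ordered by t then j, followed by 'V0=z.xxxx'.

No-arbitrage ⇒ martingale measure with p* = (R−d)/(u−d) = 0.7857.
Terminal payoffs: V(1,0)=54.9000, V(1,1)=0.0000
  t=0,j=0: stock 174.0000 → up 215.7600 (V=0.0000), down 142.6800 (V=54.9000). Price 10.2298; hedge Δ=-0.7512, bond B=140.9441.
Check: Δ(0,0)·S0 + B(0,0) = 10.2298 = V0.

(0,0): Delta=-0.7512 Bond=140.9441
V0=10.2298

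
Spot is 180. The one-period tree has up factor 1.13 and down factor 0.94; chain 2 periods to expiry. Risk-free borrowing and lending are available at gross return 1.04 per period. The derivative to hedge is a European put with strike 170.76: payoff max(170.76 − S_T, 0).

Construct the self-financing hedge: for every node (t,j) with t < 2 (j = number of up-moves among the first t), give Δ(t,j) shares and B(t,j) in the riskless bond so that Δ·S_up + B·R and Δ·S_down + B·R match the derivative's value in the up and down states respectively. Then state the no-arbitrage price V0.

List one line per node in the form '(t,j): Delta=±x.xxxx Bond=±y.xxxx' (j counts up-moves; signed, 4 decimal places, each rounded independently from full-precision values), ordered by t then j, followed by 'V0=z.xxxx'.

Under the risk-neutral measure, an up-move has probability p* = (R−d)/(u−d) = 0.5263 and values discount at R = 1.04.
Terminal values V(2,·): V(2,0)=11.7120, V(2,1)=0.0000, V(2,2)=0.0000
  t=1,j=0: stock 169.2000 → up 191.1960 (V=0.0000), down 159.0480 (V=11.7120). Price 5.3344; hedge Δ=-0.3643, bond B=66.9765.
  t=1,j=1: stock 203.4000 → up 229.8420 (V=0.0000), down 191.1960 (V=0.0000). Price 0.0000; hedge Δ=0.0000, bond B=0.0000.
  t=0,j=0: stock 180.0000 → up 203.4000 (V=0.0000), down 169.2000 (V=5.3344). Price 2.4296; hedge Δ=-0.1560, bond B=30.5055.
Self-financing check: at every node Δ·S+B equals the discounted successor values.

(0,0): Delta=-0.1560 Bond=30.5055
(1,0): Delta=-0.3643 Bond=66.9765
(1,1): Delta=0.0000 Bond=0.0000
V0=2.4296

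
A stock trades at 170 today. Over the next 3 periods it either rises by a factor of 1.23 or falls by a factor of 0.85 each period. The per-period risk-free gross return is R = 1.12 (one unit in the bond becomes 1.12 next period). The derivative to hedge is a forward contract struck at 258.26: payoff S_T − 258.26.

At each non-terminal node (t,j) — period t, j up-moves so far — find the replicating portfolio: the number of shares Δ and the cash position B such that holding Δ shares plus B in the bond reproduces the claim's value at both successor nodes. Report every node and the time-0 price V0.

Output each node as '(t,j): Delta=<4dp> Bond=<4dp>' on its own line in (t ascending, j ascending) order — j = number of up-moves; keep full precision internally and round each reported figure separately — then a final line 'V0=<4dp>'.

(0,0): Delta=1.0000 Bond=-183.8244
(1,0): Delta=1.0000 Bond=-205.8833
(1,1): Delta=1.0000 Bond=-205.8833
(2,0): Delta=1.0000 Bond=-230.5893
(2,1): Delta=1.0000 Bond=-230.5893
(2,2): Delta=1.0000 Bond=-230.5893
V0=-13.8244

Risk-neutral probability p* = (R−d)/(u−d) = (1.12−0.85)/(1.23−0.85) = 0.7105.
At expiry t=3: V(3,0)=-153.8587, V(3,1)=-107.1853, V(3,2)=-39.6459, V(3,3)=58.0874
  t=2,j=0: stock 122.8250 → up 151.0747 (V=-107.1853), down 104.4012 (V=-153.8587). Price -107.7643; hedge Δ=1.0000, bond B=-230.5893.
  t=2,j=1: stock 177.7350 → up 218.6140 (V=-39.6459), down 151.0747 (V=-107.1853). Price -52.8543; hedge Δ=1.0000, bond B=-230.5893.
  t=2,j=2: stock 257.1930 → up 316.3474 (V=58.0874), down 218.6140 (V=-39.6459). Price 26.6037; hedge Δ=1.0000, bond B=-230.5893.
  t=1,j=0: stock 144.5000 → up 177.7350 (V=-52.8543), down 122.8250 (V=-107.7643). Price -61.3833; hedge Δ=1.0000, bond B=-205.8833.
  t=1,j=1: stock 209.1000 → up 257.1930 (V=26.6037), down 177.7350 (V=-52.8543). Price 3.2167; hedge Δ=1.0000, bond B=-205.8833.
  t=0,j=0: stock 170.0000 → up 209.1000 (V=3.2167), down 144.5000 (V=-61.3833). Price -13.8244; hedge Δ=1.0000, bond B=-183.8244.
Root portfolio cost Δ·170+B reproduces V0=-13.8244.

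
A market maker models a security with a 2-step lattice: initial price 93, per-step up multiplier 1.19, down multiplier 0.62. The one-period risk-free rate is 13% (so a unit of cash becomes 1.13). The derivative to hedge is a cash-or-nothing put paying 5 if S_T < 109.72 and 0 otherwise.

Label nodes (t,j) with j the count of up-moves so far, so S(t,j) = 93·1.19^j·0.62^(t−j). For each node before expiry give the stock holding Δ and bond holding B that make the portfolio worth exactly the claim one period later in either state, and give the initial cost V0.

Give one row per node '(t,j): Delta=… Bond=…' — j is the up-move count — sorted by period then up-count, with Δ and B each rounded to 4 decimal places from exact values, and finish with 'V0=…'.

(0,0): Delta=-0.0747 Bond=7.7266
(1,0): Delta=0.0000 Bond=4.4248
(1,1): Delta=-0.0793 Bond=9.2377
V0=0.7810

Under the risk-neutral measure, an up-move has probability p* = (R−d)/(u−d) = 0.8947 and values discount at R = 1.13.
At expiry t=2: V(2,0)=5.0000, V(2,1)=5.0000, V(2,2)=0.0000
(1,0): S=57.6600. Δ = (V_up−V_dn)/(S_up−S_dn) = (5.0000−5.0000)/(68.6154−35.7492) = 0.0000. V = [p*·5.0000 + (1−p*)·5.0000]/1.13 = 4.4248. B = V − Δ·S = 4.4248.
(1,1): S=110.6700. Δ = (V_up−V_dn)/(S_up−S_dn) = (0.0000−5.0000)/(131.6973−68.6154) = -0.0793. V = [p*·0.0000 + (1−p*)·5.0000]/1.13 = 0.4658. B = V − Δ·S = 9.2377.
(0,0): S=93.0000. Δ = (V_up−V_dn)/(S_up−S_dn) = (0.4658−4.4248)/(110.6700−57.6600) = -0.0747. V = [p*·0.4658 + (1−p*)·4.4248]/1.13 = 0.7810. B = V − Δ·S = 7.7266.
Self-financing check: at every node Δ·S+B equals the discounted successor values.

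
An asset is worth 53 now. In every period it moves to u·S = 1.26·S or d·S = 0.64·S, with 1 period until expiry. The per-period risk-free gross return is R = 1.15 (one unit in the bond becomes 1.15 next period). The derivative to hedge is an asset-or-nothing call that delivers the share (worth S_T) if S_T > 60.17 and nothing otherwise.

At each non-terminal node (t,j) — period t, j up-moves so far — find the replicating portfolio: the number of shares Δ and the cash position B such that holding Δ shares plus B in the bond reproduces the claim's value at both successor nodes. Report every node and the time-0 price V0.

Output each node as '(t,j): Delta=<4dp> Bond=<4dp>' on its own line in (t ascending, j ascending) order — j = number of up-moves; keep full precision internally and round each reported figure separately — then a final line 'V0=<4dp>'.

(0,0): Delta=2.0323 Bond=-59.9428
V0=47.7669

The replicating-portfolio and risk-neutral prices coincide; use p* = (1.15−0.64)/(1.26−0.64) = 0.8226 for the latter.
At expiry t=1: V(1,0)=0.0000, V(1,1)=66.7800
(0,0): S=53.0000. Δ = (V_up−V_dn)/(S_up−S_dn) = (66.7800−0.0000)/(66.7800−33.9200) = 2.0323. V = [p*·66.7800 + (1−p*)·0.0000]/1.15 = 47.7669. B = V − Δ·S = -59.9428.
Each (Δ,B) replicates both successor values, so the strategy is self-financing and V0 is arbitrage-free.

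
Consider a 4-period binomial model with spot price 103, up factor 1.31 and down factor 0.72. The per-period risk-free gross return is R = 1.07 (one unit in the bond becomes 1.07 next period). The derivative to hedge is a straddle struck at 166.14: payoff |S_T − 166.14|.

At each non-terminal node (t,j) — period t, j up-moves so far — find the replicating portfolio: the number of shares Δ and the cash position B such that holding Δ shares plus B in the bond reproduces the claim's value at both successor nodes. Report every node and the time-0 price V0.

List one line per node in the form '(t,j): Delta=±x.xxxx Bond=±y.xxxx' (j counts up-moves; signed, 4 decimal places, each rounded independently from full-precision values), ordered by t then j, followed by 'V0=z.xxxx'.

(0,0): Delta=-0.2271 Bond=73.3652
(1,0): Delta=-0.9919 Bond=135.2142
(1,1): Delta=0.0611 Bond=39.6116
(2,0): Delta=-1.0000 Bond=145.1131
(2,1): Delta=-0.9888 Bond=144.3816
(2,2): Delta=0.4568 Bond=-27.5566
(3,0): Delta=-1.0000 Bond=155.2710
(3,1): Delta=-1.0000 Bond=155.2710
(3,2): Delta=-0.9846 Bond=153.9516
(3,3): Delta=1.0000 Bond=-155.2710
V0=49.9709

Since d<R<u, set p* = (R−d)/(u−d) = 0.5932; price each node as the discounted p*-expectation of its children.
At expiry t=4: V(4,0)=138.4599, V(4,1)=115.7776, V(4,2)=74.5085, V(4,3)=0.5784, V(4,4)=137.1949
  t=3,j=0: stock 38.4445 → up 50.3624 (V=115.7776), down 27.6801 (V=138.4599). Price 116.8265; hedge Δ=-1.0000, bond B=155.2710.
  t=3,j=1: stock 69.9477 → up 91.6315 (V=74.5085), down 50.3624 (V=115.7776). Price 85.3233; hedge Δ=-1.0000, bond B=155.2710.
  t=3,j=2: stock 127.2660 → up 166.7184 (V=0.5784), down 91.6315 (V=74.5085). Price 28.6464; hedge Δ=-0.9846, bond B=153.9516.
  t=3,j=3: stock 231.5534 → up 303.3349 (V=137.1949), down 166.7184 (V=0.5784). Price 76.2823; hedge Δ=1.0000, bond B=-155.2710.
  t=2,j=0: stock 53.3952 → up 69.9477 (V=85.3233), down 38.4445 (V=116.8265). Price 91.7179; hedge Δ=-1.0000, bond B=145.1131.
  t=2,j=1: stock 97.1496 → up 127.2660 (V=28.6464), down 69.9477 (V=85.3233). Price 48.3191; hedge Δ=-0.9888, bond B=144.3816.
  t=2,j=2: stock 176.7583 → up 231.5534 (V=76.2823), down 127.2660 (V=28.6464). Price 53.1823; hedge Δ=0.4568, bond B=-27.5566.
  t=1,j=0: stock 74.1600 → up 97.1496 (V=48.3191), down 53.3952 (V=91.7179). Price 61.6569; hedge Δ=-0.9919, bond B=135.2142.
  t=1,j=1: stock 134.9300 → up 176.7583 (V=53.1823), down 97.1496 (V=48.3191). Price 47.8542; hedge Δ=0.0611, bond B=39.6116.
  t=0,j=0: stock 103.0000 → up 134.9300 (V=47.8542), down 74.1600 (V=61.6569). Price 49.9709; hedge Δ=-0.2271, bond B=73.3652.
Self-financing check: at every node Δ·S+B equals the discounted successor values.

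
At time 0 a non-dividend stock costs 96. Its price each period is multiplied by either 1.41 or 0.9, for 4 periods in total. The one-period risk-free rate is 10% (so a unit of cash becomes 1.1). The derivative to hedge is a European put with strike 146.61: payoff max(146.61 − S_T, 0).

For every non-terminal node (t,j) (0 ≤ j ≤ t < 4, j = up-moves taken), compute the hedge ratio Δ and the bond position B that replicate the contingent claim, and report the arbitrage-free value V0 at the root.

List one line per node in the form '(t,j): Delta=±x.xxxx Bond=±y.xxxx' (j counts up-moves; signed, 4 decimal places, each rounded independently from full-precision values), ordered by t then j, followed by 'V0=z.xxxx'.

No-arbitrage ⇒ martingale measure with p* = (R−d)/(u−d) = 0.3922.
At expiry t=4: V(4,0)=83.6244, V(4,1)=47.9326, V(4,2)=0.0000, V(4,3)=0.0000, V(4,4)=0.0000
  t=3,j=0: stock 69.9840 → up 98.6774 (V=47.9326), down 62.9856 (V=83.6244). Price 63.2978; hedge Δ=-1.0000, bond B=133.2818.
  t=3,j=1: stock 109.6416 → up 154.5947 (V=0.0000), down 98.6774 (V=47.9326). Price 26.4868; hedge Δ=-0.8572, bond B=120.4722.
  t=3,j=2: stock 171.7718 → up 242.1983 (V=0.0000), down 154.5947 (V=0.0000). Price 0.0000; hedge Δ=0.0000, bond B=0.0000.
  t=3,j=3: stock 269.1092 → up 379.4440 (V=0.0000), down 242.1983 (V=0.0000). Price 0.0000; hedge Δ=0.0000, bond B=0.0000.
  t=2,j=0: stock 77.7600 → up 109.6416 (V=26.4868), down 69.9840 (V=63.2978). Price 44.4201; hedge Δ=-0.9282, bond B=116.5986.
  t=2,j=1: stock 121.8240 → up 171.7718 (V=0.0000), down 109.6416 (V=26.4868). Price 14.6362; hedge Δ=-0.4263, bond B=66.5711.
  t=2,j=2: stock 190.8576 → up 269.1092 (V=0.0000), down 171.7718 (V=0.0000). Price 0.0000; hedge Δ=0.0000, bond B=0.0000.
  t=1,j=0: stock 86.4000 → up 121.8240 (V=14.6362), down 77.7600 (V=44.4201). Price 29.7638; hedge Δ=-0.6759, bond B=88.1636.
  t=1,j=1: stock 135.3600 → up 190.8576 (V=0.0000), down 121.8240 (V=14.6362). Price 8.0877; hedge Δ=-0.2120, bond B=36.7862.
  t=0,j=0: stock 96.0000 → up 135.3600 (V=8.0877), down 86.4000 (V=29.7638). Price 19.3303; hedge Δ=-0.4427, bond B=61.8324.
The time-0 hedge costs 19.3303, which is the no-arbitrage price.

(0,0): Delta=-0.4427 Bond=61.8324
(1,0): Delta=-0.6759 Bond=88.1636
(1,1): Delta=-0.2120 Bond=36.7862
(2,0): Delta=-0.9282 Bond=116.5986
(2,1): Delta=-0.4263 Bond=66.5711
(2,2): Delta=0.0000 Bond=0.0000
(3,0): Delta=-1.0000 Bond=133.2818
(3,1): Delta=-0.8572 Bond=120.4722
(3,2): Delta=0.0000 Bond=0.0000
(3,3): Delta=0.0000 Bond=0.0000
V0=19.3303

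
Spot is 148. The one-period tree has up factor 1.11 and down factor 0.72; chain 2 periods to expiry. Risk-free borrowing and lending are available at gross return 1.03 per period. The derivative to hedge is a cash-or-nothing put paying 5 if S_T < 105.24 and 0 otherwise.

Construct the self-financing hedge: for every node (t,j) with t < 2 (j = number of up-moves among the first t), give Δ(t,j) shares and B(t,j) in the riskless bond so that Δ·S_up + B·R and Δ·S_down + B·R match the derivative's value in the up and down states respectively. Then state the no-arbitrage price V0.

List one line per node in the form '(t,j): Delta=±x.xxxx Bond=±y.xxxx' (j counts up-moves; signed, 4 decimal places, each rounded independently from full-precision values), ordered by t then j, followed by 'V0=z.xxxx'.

No-arbitrage ⇒ martingale measure with p* = (R−d)/(u−d) = 0.7949.
Payoff layer (t=2): V(2,0)=5.0000, V(2,1)=0.0000, V(2,2)=0.0000
Node (1,0) S=106.5600: V=(p*·0.0000+(1−p*)·5.0000)/1.03=0.9958; Δ=(0.0000−5.0000)/(118.2816−76.7232)=-0.1203; B=V−Δ·S=13.8163
Node (1,1) S=164.2800: V=(p*·0.0000+(1−p*)·0.0000)/1.03=0.0000; Δ=(0.0000−0.0000)/(182.3508−118.2816)=0.0000; B=V−Δ·S=0.0000
Node (0,0) S=148.0000: V=(p*·0.0000+(1−p*)·0.9958)/1.03=0.1983; Δ=(0.0000−0.9958)/(164.2800−106.5600)=-0.0173; B=V−Δ·S=2.7516
Self-financing check: at every node Δ·S+B equals the discounted successor values.

(0,0): Delta=-0.0173 Bond=2.7516
(1,0): Delta=-0.1203 Bond=13.8163
(1,1): Delta=0.0000 Bond=0.0000
V0=0.1983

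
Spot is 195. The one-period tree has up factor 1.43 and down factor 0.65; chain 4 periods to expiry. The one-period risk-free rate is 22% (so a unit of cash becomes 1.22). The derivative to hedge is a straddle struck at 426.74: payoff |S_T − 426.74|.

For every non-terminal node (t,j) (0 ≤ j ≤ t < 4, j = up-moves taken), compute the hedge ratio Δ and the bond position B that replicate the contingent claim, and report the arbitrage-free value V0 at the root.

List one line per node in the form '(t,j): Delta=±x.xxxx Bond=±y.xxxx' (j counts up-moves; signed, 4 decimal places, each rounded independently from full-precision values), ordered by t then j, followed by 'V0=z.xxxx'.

(0,0): Delta=0.0984 Bond=78.5166
(1,0): Delta=-1.0000 Bond=235.0087
(1,1): Delta=0.2823 Bond=44.4992
(2,0): Delta=-1.0000 Bond=286.7106
(2,1): Delta=-1.0000 Bond=286.7106
(2,2): Delta=0.4970 Bond=-31.3399
(3,0): Delta=-1.0000 Bond=349.7869
(3,1): Delta=-1.0000 Bond=349.7869
(3,2): Delta=-1.0000 Bond=349.7869
(3,3): Delta=0.7478 Bond=-181.1901
V0=97.6988

No-arbitrage ⇒ martingale measure with p* = (R−d)/(u−d) = 0.7308.
Terminal values V(4,·): V(4,0)=391.9313, V(4,1)=350.1608, V(4,2)=258.2658, V(4,3)=56.0968, V(4,4)=388.6751
(3,0): S=53.5519. Δ = (V_up−V_dn)/(S_up−S_dn) = (350.1608−391.9313)/(76.5792−34.8087) = -1.0000. V = [p*·350.1608 + (1−p*)·391.9313]/1.22 = 296.2350. B = V − Δ·S = 349.7869.
(3,1): S=117.8141. Δ = (V_up−V_dn)/(S_up−S_dn) = (258.2658−350.1608)/(168.4742−76.5792) = -1.0000. V = [p*·258.2658 + (1−p*)·350.1608]/1.22 = 231.9728. B = V − Δ·S = 349.7869.
(3,2): S=259.1911. Δ = (V_up−V_dn)/(S_up−S_dn) = (56.0968−258.2658)/(370.6432−168.4742) = -1.0000. V = [p*·56.0968 + (1−p*)·258.2658]/1.22 = 90.5958. B = V − Δ·S = 349.7869.
(3,3): S=570.2204. Δ = (V_up−V_dn)/(S_up−S_dn) = (388.6751−56.0968)/(815.4151−370.6432) = 0.7478. V = [p*·388.6751 + (1−p*)·56.0968]/1.22 = 245.1925. B = V − Δ·S = -181.1901.
(2,0): S=82.3875. Δ = (V_up−V_dn)/(S_up−S_dn) = (231.9728−296.2350)/(117.8141−53.5519) = -1.0000. V = [p*·231.9728 + (1−p*)·296.2350]/1.22 = 204.3231. B = V − Δ·S = 286.7106.
(2,1): S=181.2525. Δ = (V_up−V_dn)/(S_up−S_dn) = (90.5958−231.9728)/(259.1911−117.8141) = -1.0000. V = [p*·90.5958 + (1−p*)·231.9728]/1.22 = 105.4581. B = V − Δ·S = 286.7106.
(2,2): S=398.7555. Δ = (V_up−V_dn)/(S_up−S_dn) = (245.1925−90.5958)/(570.2204−259.1911) = 0.4970. V = [p*·245.1925 + (1−p*)·90.5958]/1.22 = 166.8609. B = V − Δ·S = -31.3399.
(1,0): S=126.7500. Δ = (V_up−V_dn)/(S_up−S_dn) = (105.4581−204.3231)/(181.2525−82.3875) = -1.0000. V = [p*·105.4581 + (1−p*)·204.3231]/1.22 = 108.2587. B = V − Δ·S = 235.0087.
(1,1): S=278.8500. Δ = (V_up−V_dn)/(S_up−S_dn) = (166.8609−105.4581)/(398.7555−181.2525) = 0.2823. V = [p*·166.8609 + (1−p*)·105.4581]/1.22 = 123.2208. B = V − Δ·S = 44.4992.
(0,0): S=195.0000. Δ = (V_up−V_dn)/(S_up−S_dn) = (123.2208−108.2587)/(278.8500−126.7500) = 0.0984. V = [p*·123.2208 + (1−p*)·108.2587]/1.22 = 97.6988. B = V − Δ·S = 78.5166.
Self-financing check: at every node Δ·S+B equals the discounted successor values.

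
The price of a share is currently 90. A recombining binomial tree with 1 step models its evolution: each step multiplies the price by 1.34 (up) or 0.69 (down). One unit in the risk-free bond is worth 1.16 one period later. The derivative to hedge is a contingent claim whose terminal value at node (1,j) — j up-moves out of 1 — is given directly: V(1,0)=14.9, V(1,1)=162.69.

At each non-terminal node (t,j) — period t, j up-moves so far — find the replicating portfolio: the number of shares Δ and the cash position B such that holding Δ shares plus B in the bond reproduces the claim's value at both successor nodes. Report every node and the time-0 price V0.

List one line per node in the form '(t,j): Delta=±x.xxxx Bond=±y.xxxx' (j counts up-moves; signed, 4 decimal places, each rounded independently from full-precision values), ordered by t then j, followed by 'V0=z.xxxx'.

(0,0): Delta=2.5263 Bond=-122.4007
V0=104.9686

Under the risk-neutral measure, an up-move has probability p* = (R−d)/(u−d) = 0.7231 and values discount at R = 1.16.
At expiry t=1: V(1,0)=14.9000, V(1,1)=162.6900
(0,0): S=90.0000. Δ = (V_up−V_dn)/(S_up−S_dn) = (162.6900−14.9000)/(120.6000−62.1000) = 2.5263. V = [p*·162.6900 + (1−p*)·14.9000]/1.16 = 104.9686. B = V − Δ·S = -122.4007.
Root portfolio cost Δ·90+B reproduces V0=104.9686.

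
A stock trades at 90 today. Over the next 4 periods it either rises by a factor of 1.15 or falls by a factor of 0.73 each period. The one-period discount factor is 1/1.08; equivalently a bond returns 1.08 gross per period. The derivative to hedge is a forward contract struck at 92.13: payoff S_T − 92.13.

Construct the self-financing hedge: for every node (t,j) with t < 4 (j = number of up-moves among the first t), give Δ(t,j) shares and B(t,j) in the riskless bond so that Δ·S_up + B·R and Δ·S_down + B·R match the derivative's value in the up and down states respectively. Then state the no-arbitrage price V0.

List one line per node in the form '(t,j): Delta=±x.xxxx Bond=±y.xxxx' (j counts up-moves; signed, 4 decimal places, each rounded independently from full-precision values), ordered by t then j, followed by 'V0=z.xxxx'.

Risk-neutral probability p* = (R−d)/(u−d) = (1.08−0.73)/(1.15−0.73) = 0.8333.
At expiry t=4: V(4,0)=-66.5716, V(4,1)=-51.8667, V(4,2)=-28.7016, V(4,3)=7.7915, V(4,4)=65.2806
Node (3,0) S=35.0115: V=(p*·-51.8667+(1−p*)·-66.5716)/1.08=-50.2940; Δ=(-51.8667−-66.5716)/(40.2633−25.5584)=1.0000; B=V−Δ·S=-85.3056
Node (3,1) S=55.1551: V=(p*·-28.7016+(1−p*)·-51.8667)/1.08=-30.1504; Δ=(-28.7016−-51.8667)/(63.4284−40.2633)=1.0000; B=V−Δ·S=-85.3056
Node (3,2) S=86.8882: V=(p*·7.7915+(1−p*)·-28.7016)/1.08=1.5827; Δ=(7.7915−-28.7016)/(99.9215−63.4284)=1.0000; B=V−Δ·S=-85.3056
Node (3,3) S=136.8787: V=(p*·65.2806+(1−p*)·7.7915)/1.08=51.5732; Δ=(65.2806−7.7915)/(157.4106−99.9215)=1.0000; B=V−Δ·S=-85.3056
Node (2,0) S=47.9610: V=(p*·-30.1504+(1−p*)·-50.2940)/1.08=-31.0256; Δ=(-30.1504−-50.2940)/(55.1551−35.0115)=1.0000; B=V−Δ·S=-78.9866
Node (2,1) S=75.5550: V=(p*·1.5827+(1−p*)·-30.1504)/1.08=-3.4316; Δ=(1.5827−-30.1504)/(86.8882−55.1551)=1.0000; B=V−Δ·S=-78.9866
Node (2,2) S=119.0250: V=(p*·51.5732+(1−p*)·1.5827)/1.08=40.0384; Δ=(51.5732−1.5827)/(136.8787−86.8882)=1.0000; B=V−Δ·S=-78.9866
Node (1,0) S=65.7000: V=(p*·-3.4316+(1−p*)·-31.0256)/1.08=-7.4358; Δ=(-3.4316−-31.0256)/(75.5550−47.9610)=1.0000; B=V−Δ·S=-73.1358
Node (1,1) S=103.5000: V=(p*·40.0384+(1−p*)·-3.4316)/1.08=30.3642; Δ=(40.0384−-3.4316)/(119.0250−75.5550)=1.0000; B=V−Δ·S=-73.1358
Node (0,0) S=90.0000: V=(p*·30.3642+(1−p*)·-7.4358)/1.08=22.2817; Δ=(30.3642−-7.4358)/(103.5000−65.7000)=1.0000; B=V−Δ·S=-67.7183
The time-0 hedge costs 22.2817, which is the no-arbitrage price.

(0,0): Delta=1.0000 Bond=-67.7183
(1,0): Delta=1.0000 Bond=-73.1358
(1,1): Delta=1.0000 Bond=-73.1358
(2,0): Delta=1.0000 Bond=-78.9866
(2,1): Delta=1.0000 Bond=-78.9866
(2,2): Delta=1.0000 Bond=-78.9866
(3,0): Delta=1.0000 Bond=-85.3056
(3,1): Delta=1.0000 Bond=-85.3056
(3,2): Delta=1.0000 Bond=-85.3056
(3,3): Delta=1.0000 Bond=-85.3056
V0=22.2817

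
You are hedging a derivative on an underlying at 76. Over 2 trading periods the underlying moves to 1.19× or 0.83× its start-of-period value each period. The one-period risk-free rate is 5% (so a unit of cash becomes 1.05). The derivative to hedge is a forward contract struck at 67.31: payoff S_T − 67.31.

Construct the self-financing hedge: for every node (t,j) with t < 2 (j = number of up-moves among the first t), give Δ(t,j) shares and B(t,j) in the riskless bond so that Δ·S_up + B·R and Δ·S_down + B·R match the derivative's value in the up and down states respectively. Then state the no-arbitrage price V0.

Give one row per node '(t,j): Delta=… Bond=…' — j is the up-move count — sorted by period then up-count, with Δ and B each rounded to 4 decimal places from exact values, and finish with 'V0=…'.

No-arbitrage ⇒ martingale measure with p* = (R−d)/(u−d) = 0.6111.
At expiry t=2: V(2,0)=-14.9536, V(2,1)=7.7552, V(2,2)=40.3136
Node (1,0) S=63.0800: V=(p*·7.7552+(1−p*)·-14.9536)/1.05=-1.0248; Δ=(7.7552−-14.9536)/(75.0652−52.3564)=1.0000; B=V−Δ·S=-64.1048
Node (1,1) S=90.4400: V=(p*·40.3136+(1−p*)·7.7552)/1.05=26.3352; Δ=(40.3136−7.7552)/(107.6236−75.0652)=1.0000; B=V−Δ·S=-64.1048
Node (0,0) S=76.0000: V=(p*·26.3352+(1−p*)·-1.0248)/1.05=14.9478; Δ=(26.3352−-1.0248)/(90.4400−63.0800)=1.0000; B=V−Δ·S=-61.0522
The time-0 hedge costs 14.9478, which is the no-arbitrage price.

(0,0): Delta=1.0000 Bond=-61.0522
(1,0): Delta=1.0000 Bond=-64.1048
(1,1): Delta=1.0000 Bond=-64.1048
V0=14.9478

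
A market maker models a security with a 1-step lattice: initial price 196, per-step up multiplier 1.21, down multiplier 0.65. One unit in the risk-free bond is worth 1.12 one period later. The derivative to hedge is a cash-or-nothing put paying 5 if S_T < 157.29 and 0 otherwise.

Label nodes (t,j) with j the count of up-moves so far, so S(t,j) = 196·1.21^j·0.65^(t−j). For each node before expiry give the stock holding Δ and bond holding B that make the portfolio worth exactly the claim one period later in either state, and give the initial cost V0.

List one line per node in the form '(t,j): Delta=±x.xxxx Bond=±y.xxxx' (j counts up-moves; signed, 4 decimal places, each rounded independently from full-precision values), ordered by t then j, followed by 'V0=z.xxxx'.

(0,0): Delta=-0.0456 Bond=9.6460
V0=0.7175

No-arbitrage ⇒ martingale measure with p* = (R−d)/(u−d) = 0.8393.
At expiry t=1: V(1,0)=5.0000, V(1,1)=0.0000
(0,0): S=196.0000. Δ = (V_up−V_dn)/(S_up−S_dn) = (0.0000−5.0000)/(237.1600−127.4000) = -0.0456. V = [p*·0.0000 + (1−p*)·5.0000]/1.12 = 0.7175. B = V − Δ·S = 9.6460.
Self-financing check: at every node Δ·S+B equals the discounted successor values.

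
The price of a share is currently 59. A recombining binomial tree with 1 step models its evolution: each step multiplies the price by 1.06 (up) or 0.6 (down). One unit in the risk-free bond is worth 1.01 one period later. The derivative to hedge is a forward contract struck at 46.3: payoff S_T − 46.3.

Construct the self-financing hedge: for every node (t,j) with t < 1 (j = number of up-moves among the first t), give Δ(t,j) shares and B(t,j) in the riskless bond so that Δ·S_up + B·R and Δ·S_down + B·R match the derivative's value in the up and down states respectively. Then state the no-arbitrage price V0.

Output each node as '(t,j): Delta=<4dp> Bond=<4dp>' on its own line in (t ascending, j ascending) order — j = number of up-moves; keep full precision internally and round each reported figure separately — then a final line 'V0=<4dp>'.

(0,0): Delta=1.0000 Bond=-45.8416
V0=13.1584

The replicating-portfolio and risk-neutral prices coincide; use p* = (1.01−0.6)/(1.06−0.6) = 0.8913 for the latter.
Terminal payoffs: V(1,0)=-10.9000, V(1,1)=16.2400
  t=0,j=0: stock 59.0000 → up 62.5400 (V=16.2400), down 35.4000 (V=-10.9000). Price 13.1584; hedge Δ=1.0000, bond B=-45.8416.
Root portfolio cost Δ·59+B reproduces V0=13.1584.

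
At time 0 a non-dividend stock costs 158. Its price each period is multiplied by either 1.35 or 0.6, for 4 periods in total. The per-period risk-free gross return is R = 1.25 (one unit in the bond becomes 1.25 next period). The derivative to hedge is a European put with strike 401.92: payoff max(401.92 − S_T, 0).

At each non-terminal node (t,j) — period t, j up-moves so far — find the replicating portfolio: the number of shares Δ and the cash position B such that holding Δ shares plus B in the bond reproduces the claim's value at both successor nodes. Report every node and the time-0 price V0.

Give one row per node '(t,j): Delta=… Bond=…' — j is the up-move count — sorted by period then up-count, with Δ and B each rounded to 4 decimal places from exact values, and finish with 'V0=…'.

Under the risk-neutral measure, an up-move has probability p* = (R−d)/(u−d) = 0.8667 and values discount at R = 1.25.
At expiry t=4: V(4,0)=381.4432, V(4,1)=355.8472, V(4,2)=298.2562, V(4,3)=168.6764, V(4,4)=0.0000
Node (3,0) S=34.1280: V=(p*·355.8472+(1−p*)·381.4432)/1.25=287.4080; Δ=(355.8472−381.4432)/(46.0728−20.4768)=-1.0000; B=V−Δ·S=321.5360
Node (3,1) S=76.7880: V=(p*·298.2562+(1−p*)·355.8472)/1.25=244.7480; Δ=(298.2562−355.8472)/(103.6638−46.0728)=-1.0000; B=V−Δ·S=321.5360
Node (3,2) S=172.7730: V=(p*·168.6764+(1−p*)·298.2562)/1.25=148.7630; Δ=(168.6764−298.2562)/(233.2436−103.6638)=-1.0000; B=V−Δ·S=321.5360
Node (3,3) S=388.7393: V=(p*·0.0000+(1−p*)·168.6764)/1.25=17.9922; Δ=(0.0000−168.6764)/(524.7980−233.2436)=-0.5785; B=V−Δ·S=242.8941
Node (2,0) S=56.8800: V=(p*·244.7480+(1−p*)·287.4080)/1.25=200.3488; Δ=(244.7480−287.4080)/(76.7880−34.1280)=-1.0000; B=V−Δ·S=257.2288
Node (2,1) S=127.9800: V=(p*·148.7630+(1−p*)·244.7480)/1.25=129.2488; Δ=(148.7630−244.7480)/(172.7730−76.7880)=-1.0000; B=V−Δ·S=257.2288
Node (2,2) S=287.9550: V=(p*·17.9922+(1−p*)·148.7630)/1.25=28.3426; Δ=(17.9922−148.7630)/(388.7393−172.7730)=-0.6055; B=V−Δ·S=202.7037
Node (1,0) S=94.8000: V=(p*·129.2488+(1−p*)·200.3488)/1.25=110.9830; Δ=(129.2488−200.3488)/(127.9800−56.8800)=-1.0000; B=V−Δ·S=205.7830
Node (1,1) S=213.3000: V=(p*·28.3426+(1−p*)·129.2488)/1.25=33.4374; Δ=(28.3426−129.2488)/(287.9550−127.9800)=-0.6308; B=V−Δ·S=167.9790
Node (0,0) S=158.0000: V=(p*·33.4374+(1−p*)·110.9830)/1.25=35.0215; Δ=(33.4374−110.9830)/(213.3000−94.8000)=-0.6544; B=V−Δ·S=138.4156
The time-0 hedge costs 35.0215, which is the no-arbitrage price.

(0,0): Delta=-0.6544 Bond=138.4156
(1,0): Delta=-1.0000 Bond=205.7830
(1,1): Delta=-0.6308 Bond=167.9790
(2,0): Delta=-1.0000 Bond=257.2288
(2,1): Delta=-1.0000 Bond=257.2288
(2,2): Delta=-0.6055 Bond=202.7037
(3,0): Delta=-1.0000 Bond=321.5360
(3,1): Delta=-1.0000 Bond=321.5360
(3,2): Delta=-1.0000 Bond=321.5360
(3,3): Delta=-0.5785 Bond=242.8941
V0=35.0215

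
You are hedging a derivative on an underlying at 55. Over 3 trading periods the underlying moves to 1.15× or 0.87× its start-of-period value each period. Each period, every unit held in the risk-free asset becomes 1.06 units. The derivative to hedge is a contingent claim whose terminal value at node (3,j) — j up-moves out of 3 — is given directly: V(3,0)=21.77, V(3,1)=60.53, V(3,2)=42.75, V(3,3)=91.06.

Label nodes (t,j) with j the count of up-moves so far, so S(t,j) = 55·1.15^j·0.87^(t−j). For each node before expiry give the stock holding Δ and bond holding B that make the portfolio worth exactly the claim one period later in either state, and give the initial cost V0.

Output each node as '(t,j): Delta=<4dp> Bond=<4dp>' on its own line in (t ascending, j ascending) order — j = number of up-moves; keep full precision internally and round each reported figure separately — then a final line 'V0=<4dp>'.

Risk-neutral probability p* = (R−d)/(u−d) = (1.06−0.87)/(1.15−0.87) = 0.6786.
Payoff layer (t=3): V(3,0)=21.7700, V(3,1)=60.5300, V(3,2)=42.7500, V(3,3)=91.0600
(2,0): S=41.6295. Δ = (V_up−V_dn)/(S_up−S_dn) = (60.5300−21.7700)/(47.8739−36.2177) = 3.3253. V = [p*·60.5300 + (1−p*)·21.7700]/1.06 = 45.3504. B = V − Δ·S = -93.0782.
(2,1): S=55.0275. Δ = (V_up−V_dn)/(S_up−S_dn) = (42.7500−60.5300)/(63.2816−47.8739) = -1.1540. V = [p*·42.7500 + (1−p*)·60.5300]/1.06 = 45.7217. B = V − Δ·S = 109.2217.
(2,2): S=72.7375. Δ = (V_up−V_dn)/(S_up−S_dn) = (91.0600−42.7500)/(83.6481−63.2816) = 2.3720. V = [p*·91.0600 + (1−p*)·42.7500]/1.06 = 71.2564. B = V − Δ·S = -101.2793.
(1,0): S=47.8500. Δ = (V_up−V_dn)/(S_up−S_dn) = (45.7217−45.3504)/(55.0275−41.6295) = 0.0277. V = [p*·45.7217 + (1−p*)·45.3504]/1.06 = 43.0211. B = V − Δ·S = 41.6950.
(1,1): S=63.2500. Δ = (V_up−V_dn)/(S_up−S_dn) = (71.2564−45.7217)/(72.7375−55.0275) = 1.4418. V = [p*·71.2564 + (1−p*)·45.7217]/1.06 = 59.4800. B = V − Δ·S = -31.7154.
(0,0): S=55.0000. Δ = (V_up−V_dn)/(S_up−S_dn) = (59.4800−43.0211)/(63.2500−47.8500) = 1.0688. V = [p*·59.4800 + (1−p*)·43.0211]/1.06 = 51.1223. B = V − Δ·S = -7.6596.
Root portfolio cost Δ·55+B reproduces V0=51.1223.

(0,0): Delta=1.0688 Bond=-7.6596
(1,0): Delta=0.0277 Bond=41.6950
(1,1): Delta=1.4418 Bond=-31.7154
(2,0): Delta=3.3253 Bond=-93.0782
(2,1): Delta=-1.1540 Bond=109.2217
(2,2): Delta=2.3720 Bond=-101.2793
V0=51.1223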